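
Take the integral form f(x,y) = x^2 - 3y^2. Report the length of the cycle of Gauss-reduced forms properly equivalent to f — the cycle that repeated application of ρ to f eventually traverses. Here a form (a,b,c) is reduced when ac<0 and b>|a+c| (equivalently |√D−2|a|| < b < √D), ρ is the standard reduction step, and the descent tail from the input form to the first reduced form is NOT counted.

D = 12, ⌊√D⌋ = 3
descent: ρ → (-3,0,1)
descent: ρ → (1,2,-2)  [lands on river]
river: ρ → (-2,2,1)
ρ-cycle length = 2 (tail of 2 descent steps not counted)

2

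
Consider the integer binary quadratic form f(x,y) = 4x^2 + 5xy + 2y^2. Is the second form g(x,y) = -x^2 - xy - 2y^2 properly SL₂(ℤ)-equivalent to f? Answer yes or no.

D₁ = -7, D₂ = -7
f: translate: b→-3 (≡5 mod 8), so (4,5,2)→(4,-3,1)
f: flip: (4,-3,1)→(1,3,4)
f: translate: b→1 (≡3 mod 2), so (1,3,4)→(1,1,2)
f: reduced (well bottom): (1,1,2) with a≤c, −a<b≤a
g is negative-definite; reduce −g:
−g: reduced (well bottom): (1,1,2) with a≤c, −a<b≤a
flip sign back: reduced form of g is (-1,-1,-2)
reduced forms (1, 1, 2) vs (-1, -1, -2) ⇒ inequivalent

no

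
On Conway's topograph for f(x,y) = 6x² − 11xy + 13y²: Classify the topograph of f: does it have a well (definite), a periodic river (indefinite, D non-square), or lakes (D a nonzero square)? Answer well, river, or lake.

D = b²−4ac = (-11)² − 4·6·13 = -191
D < 0 ⇒ definite ⇒ every region one sign ⇒ single well

well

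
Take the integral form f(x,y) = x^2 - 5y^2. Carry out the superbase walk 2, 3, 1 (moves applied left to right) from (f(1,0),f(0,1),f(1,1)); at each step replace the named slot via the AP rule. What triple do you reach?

start (1,-5,-4) = (f(1,0),f(0,1),f(1,1))
replace slot 2: 2·(1+(-4)) − (-5) = -1 → (1,-1,-4)
replace slot 3: 2·(1+(-1)) − (-4) = 4 → (1,-1,4)
replace slot 1: 2·((-1)+4) − 1 = 5 → (5,-1,4)

5,-1,4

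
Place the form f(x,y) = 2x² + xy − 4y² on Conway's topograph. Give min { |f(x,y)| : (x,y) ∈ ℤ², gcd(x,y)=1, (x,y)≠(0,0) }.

descent: ρ → (-4,-1,2)
descent: ρ → (2,5,-1)  [lands on river]
river: ρ → (-1,5,2)
river: ρ → (2,3,-3)
river: ρ → (-3,3,2)
closes: descent 2, river 4
min |a| on river = 1

1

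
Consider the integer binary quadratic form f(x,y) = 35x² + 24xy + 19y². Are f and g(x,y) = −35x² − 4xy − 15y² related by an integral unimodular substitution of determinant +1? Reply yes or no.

D₁ = -2084, D₂ = -2084
f: flip: (35,24,19)→(19,-24,35)
f: translate: b→14 (≡-24 mod 38), so (19,-24,35)→(19,14,30)
f: reduced (well bottom): (19,14,30) with a≤c, −a<b≤a
g is negative-definite; reduce −g:
−g: flip: (35,4,15)→(15,-4,35)
−g: reduced (well bottom): (15,-4,35) with a≤c, −a<b≤a
flip sign back: reduced form of g is (-15,4,-35)
reduced forms (19, 14, 30) vs (-15, 4, -35) ⇒ inequivalent

no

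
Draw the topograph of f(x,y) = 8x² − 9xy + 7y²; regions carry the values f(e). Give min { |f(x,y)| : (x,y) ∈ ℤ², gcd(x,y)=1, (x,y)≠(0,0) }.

translate: b→7 (≡-9 mod 16), so (8,-9,7)→(8,7,6)
flip: (8,7,6)→(6,-7,8)
translate: b→5 (≡-7 mod 12), so (6,-7,8)→(6,5,7)
reduced (well bottom): (6,5,7) with a≤c, −a<b≤a
well minimum = a = 6

6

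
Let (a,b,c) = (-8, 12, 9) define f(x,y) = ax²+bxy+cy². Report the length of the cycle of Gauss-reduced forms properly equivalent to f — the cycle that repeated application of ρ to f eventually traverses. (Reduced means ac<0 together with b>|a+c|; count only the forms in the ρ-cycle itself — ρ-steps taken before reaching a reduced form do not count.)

D = 432, ⌊√D⌋ = 20
river: ρ → (9,6,-11)
river: ρ → (-11,16,4)
river: ρ → (4,16,-11)
river: ρ → (-11,6,9)
river: ρ → (9,12,-8)
river: ρ → (-8,20,1)
river: ρ → (1,20,-8)
river: ρ → (-8,12,9)
ρ-cycle length = 8 (tail of 0 descent steps not counted)

8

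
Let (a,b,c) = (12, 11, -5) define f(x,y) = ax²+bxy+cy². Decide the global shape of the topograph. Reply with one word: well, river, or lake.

D = b²−4ac = 11² − 4·12·(-5) = 361
D = 19² is a perfect square ⇒ form factors over ℤ ⇒ lakes

lake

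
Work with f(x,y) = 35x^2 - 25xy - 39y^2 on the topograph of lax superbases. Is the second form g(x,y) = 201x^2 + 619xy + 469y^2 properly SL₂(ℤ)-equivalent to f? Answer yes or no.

D₁ = 6085, D₂ = 6085
river cycle of f (length 10): (-39, 25, 35), (35, 45, -29), (-29, 71, 9), (9, 73, -21), (-21, 53, 39), (39, 25, -35), (-35, 45, 29), (29, 71, -9), (-9, 73, 21), (21, 53, -39)
river cycle of g (length 10): (-29, 71, 9), (9, 73, -21), (-21, 53, 39), (39, 25, -35), (-35, 45, 29), (29, 71, -9), (-9, 73, 21), (21, 53, -39), (-39, 25, 35), (35, 45, -29)
cycles coincide ⇒ equivalent

yes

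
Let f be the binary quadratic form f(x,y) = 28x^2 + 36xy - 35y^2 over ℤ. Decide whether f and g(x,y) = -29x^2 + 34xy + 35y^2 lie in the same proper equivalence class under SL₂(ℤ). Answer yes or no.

D₁ = 5216, D₂ = 5216
river cycle of f (length 8): (-35, 34, 29), (29, 24, -40), (-40, 56, 13), (13, 48, -56), (-56, 64, 5), (5, 66, -43), (-43, 20, 28), (28, 36, -35)
river cycle of g (length 8): (35, 36, -28), (-28, 20, 43), (43, 66, -5), (-5, 64, 56), (56, 48, -13), (-13, 56, 40), (40, 24, -29), (-29, 34, 35)
cycles differ ⇒ inequivalent

no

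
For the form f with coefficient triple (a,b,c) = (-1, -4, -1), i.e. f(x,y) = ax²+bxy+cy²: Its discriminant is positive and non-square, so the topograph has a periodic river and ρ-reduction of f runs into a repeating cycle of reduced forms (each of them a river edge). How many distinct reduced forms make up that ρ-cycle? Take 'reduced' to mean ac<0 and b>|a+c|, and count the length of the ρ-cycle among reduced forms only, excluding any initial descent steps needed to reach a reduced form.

D = 12, ⌊√D⌋ = 3
descent: ρ → (-1,2,2)  [lands on river]
river: ρ → (2,2,-1)
ρ-cycle length = 2 (tail of 1 descent step not counted)

2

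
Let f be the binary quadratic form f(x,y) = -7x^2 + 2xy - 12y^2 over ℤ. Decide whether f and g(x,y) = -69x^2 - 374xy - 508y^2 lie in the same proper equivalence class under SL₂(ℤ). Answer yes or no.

D₁ = -332, D₂ = -332
f is negative-definite; reduce −f:
−f: reduced (well bottom): (7,-2,12) with a≤c, −a<b≤a
flip sign back: reduced form of f is (-7,2,-12)
g is negative-definite; reduce −g:
−g: translate: b→-40 (≡374 mod 138), so (69,374,508)→(69,-40,7)
−g: flip: (69,-40,7)→(7,40,69)
−g: translate: b→-2 (≡40 mod 14), so (7,40,69)→(7,-2,12)
−g: reduced (well bottom): (7,-2,12) with a≤c, −a<b≤a
flip sign back: reduced form of g is (-7,2,-12)
reduced forms (-7, 2, -12) vs (-7, 2, -12) ⇒ equivalent

yes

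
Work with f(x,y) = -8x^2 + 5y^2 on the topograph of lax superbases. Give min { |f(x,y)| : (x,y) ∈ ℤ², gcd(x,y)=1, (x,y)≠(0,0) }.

descent: ρ → (5,10,-3)  [lands on river]
river: ρ → (-3,8,8)
river: ρ → (8,8,-3)
river: ρ → (-3,10,5)
closes: descent 1, river 4
min |a| on river = 3

3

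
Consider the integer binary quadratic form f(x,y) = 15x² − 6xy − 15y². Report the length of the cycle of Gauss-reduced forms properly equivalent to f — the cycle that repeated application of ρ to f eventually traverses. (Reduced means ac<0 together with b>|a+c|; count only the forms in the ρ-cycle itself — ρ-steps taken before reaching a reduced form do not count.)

D = 936, ⌊√D⌋ = 30
descent: ρ → (-15,6,15)  [lands on river]
river: ρ → (15,24,-6)
river: ρ → (-6,24,15)
river: ρ → (15,6,-15)
river: ρ → (-15,24,6)
river: ρ → (6,24,-15)
ρ-cycle length = 6 (tail of 1 descent step not counted)

6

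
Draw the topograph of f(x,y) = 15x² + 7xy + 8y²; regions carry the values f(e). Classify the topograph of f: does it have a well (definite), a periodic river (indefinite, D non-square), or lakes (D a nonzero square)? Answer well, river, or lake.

D = b²−4ac = 7² − 4·15·8 = -431
D < 0 ⇒ definite ⇒ every region one sign ⇒ single well

well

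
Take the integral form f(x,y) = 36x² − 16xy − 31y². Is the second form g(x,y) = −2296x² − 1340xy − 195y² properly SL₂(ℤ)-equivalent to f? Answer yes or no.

D₁ = 4720, D₂ = 4720
river cycle of f (length 16): (-31, 16, 36), (36, 56, -11), (-11, 54, 41), (41, 28, -24), (-24, 68, 1), (1, 68, -24), (-24, 28, 41), (41, 54, -11), (-11, 56, 36), (36, 16, -31), … (6 more)
river cycle of g (length 16): (-31, 16, 36), (36, 56, -11), (-11, 54, 41), (41, 28, -24), (-24, 68, 1), (1, 68, -24), (-24, 28, 41), (41, 54, -11), (-11, 56, 36), (36, 16, -31), … (6 more)
cycles coincide ⇒ equivalent

yes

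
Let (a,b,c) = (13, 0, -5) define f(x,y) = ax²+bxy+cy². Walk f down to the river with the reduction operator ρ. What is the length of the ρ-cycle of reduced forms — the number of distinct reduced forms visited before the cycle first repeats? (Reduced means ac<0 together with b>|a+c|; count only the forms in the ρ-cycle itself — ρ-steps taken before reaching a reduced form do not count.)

D = 260, ⌊√D⌋ = 16
descent: ρ → (-5,10,8)  [lands on river]
river: ρ → (8,6,-7)
river: ρ → (-7,8,7)
river: ρ → (7,6,-8)
river: ρ → (-8,10,5)
river: ρ → (5,10,-8)
river: ρ → (-8,6,7)
river: ρ → (7,8,-7)
river: ρ → (-7,6,8)
river: ρ → (8,10,-5)
ρ-cycle length = 10 (tail of 1 descent step not counted)

10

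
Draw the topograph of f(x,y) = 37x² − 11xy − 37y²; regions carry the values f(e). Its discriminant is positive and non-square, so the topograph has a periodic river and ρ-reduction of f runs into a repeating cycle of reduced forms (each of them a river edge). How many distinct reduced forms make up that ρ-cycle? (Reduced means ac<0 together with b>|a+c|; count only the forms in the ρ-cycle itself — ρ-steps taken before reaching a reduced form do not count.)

D = 5597, ⌊√D⌋ = 74
descent: ρ → (-37,11,37)  [lands on river]
river: ρ → (37,63,-11)
river: ρ → (-11,69,19)
river: ρ → (19,45,-47)
river: ρ → (-47,49,17)
river: ρ → (17,53,-41)
river: ρ → (-41,29,29)
river: ρ → (29,29,-41)
river: ρ → (-41,53,17)
river: ρ → (17,49,-47)
river: ρ → (-47,45,19)
river: ρ → (19,69,-11)
river: ρ → (-11,63,37)
river: ρ → (37,11,-37)
river: ρ → (-37,63,11)
river: ρ → (11,69,-19)
river: ρ → (-19,45,47)
river: ρ → (47,49,-17)
river: ρ → (-17,53,41)
river: ρ → (41,29,-29)
river: ρ → (-29,29,41)
river: ρ → (41,53,-17)
river: ρ → (-17,49,47)
river: ρ → (47,45,-19)
river: ρ → (-19,69,11)
river: ρ → (11,63,-37)
ρ-cycle length = 26 (tail of 1 descent step not counted)

26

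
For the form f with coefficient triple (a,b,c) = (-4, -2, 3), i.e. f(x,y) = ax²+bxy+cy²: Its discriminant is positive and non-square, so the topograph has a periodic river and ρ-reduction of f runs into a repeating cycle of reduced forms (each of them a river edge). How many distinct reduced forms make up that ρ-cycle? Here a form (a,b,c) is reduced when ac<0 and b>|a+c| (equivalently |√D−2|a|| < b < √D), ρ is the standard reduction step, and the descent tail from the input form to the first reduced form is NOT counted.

D = 52, ⌊√D⌋ = 7
descent: ρ → (3,2,-4)  [lands on river]
river: ρ → (-4,6,1)
river: ρ → (1,6,-4)
river: ρ → (-4,2,3)
river: ρ → (3,4,-3)
river: ρ → (-3,2,4)
river: ρ → (4,6,-1)
river: ρ → (-1,6,4)
river: ρ → (4,2,-3)
river: ρ → (-3,4,3)
ρ-cycle length = 10 (tail of 1 descent step not counted)

10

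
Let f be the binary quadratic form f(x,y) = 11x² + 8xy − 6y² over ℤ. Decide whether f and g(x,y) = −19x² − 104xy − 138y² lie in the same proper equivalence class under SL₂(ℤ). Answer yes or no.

D₁ = 328, D₂ = 328
river cycle of f (length 6): (-6, 16, 3), (3, 14, -11), (-11, 8, 6), (6, 16, -3), (-3, 14, 11), (11, 8, -6)
river cycle of g (length 6): (3, 14, -11), (-11, 8, 6), (6, 16, -3), (-3, 14, 11), (11, 8, -6), (-6, 16, 3)
cycles coincide ⇒ equivalent

yes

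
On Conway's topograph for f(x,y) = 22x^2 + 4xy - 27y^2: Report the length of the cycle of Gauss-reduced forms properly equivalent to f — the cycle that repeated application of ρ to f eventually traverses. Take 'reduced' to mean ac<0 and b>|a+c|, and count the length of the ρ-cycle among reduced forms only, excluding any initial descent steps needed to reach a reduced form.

D = 2392, ⌊√D⌋ = 48
descent: ρ → (-27,-4,22)
descent: ρ → (22,48,-1)  [lands on river]
river: ρ → (-1,48,22)
river: ρ → (22,40,-9)
river: ρ → (-9,32,38)
river: ρ → (38,44,-3)
river: ρ → (-3,46,23)
river: ρ → (23,46,-3)
river: ρ → (-3,44,38)
river: ρ → (38,32,-9)
river: ρ → (-9,40,22)
ρ-cycle length = 10 (tail of 2 descent steps not counted)

10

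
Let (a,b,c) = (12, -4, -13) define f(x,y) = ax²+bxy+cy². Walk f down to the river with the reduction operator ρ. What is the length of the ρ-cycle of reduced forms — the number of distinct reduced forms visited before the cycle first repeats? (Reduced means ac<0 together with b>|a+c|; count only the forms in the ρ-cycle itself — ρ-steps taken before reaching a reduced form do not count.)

D = 640, ⌊√D⌋ = 25
descent: ρ → (-13,4,12)  [lands on river]
river: ρ → (12,20,-5)
river: ρ → (-5,20,12)
river: ρ → (12,4,-13)
river: ρ → (-13,22,3)
river: ρ → (3,20,-20)
river: ρ → (-20,20,3)
river: ρ → (3,22,-13)
ρ-cycle length = 8 (tail of 1 descent step not counted)

8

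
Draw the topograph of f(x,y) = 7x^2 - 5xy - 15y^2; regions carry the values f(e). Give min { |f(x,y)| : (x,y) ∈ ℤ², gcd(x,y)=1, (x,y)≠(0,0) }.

descent: ρ → (-15,5,7)
descent: ρ → (7,9,-13)  [lands on river]
river: ρ → (-13,17,3)
river: ρ → (3,19,-7)
river: ρ → (-7,9,13)
river: ρ → (13,17,-3)
river: ρ → (-3,19,7)
closes: descent 2, river 6
min |a| on river = 3

3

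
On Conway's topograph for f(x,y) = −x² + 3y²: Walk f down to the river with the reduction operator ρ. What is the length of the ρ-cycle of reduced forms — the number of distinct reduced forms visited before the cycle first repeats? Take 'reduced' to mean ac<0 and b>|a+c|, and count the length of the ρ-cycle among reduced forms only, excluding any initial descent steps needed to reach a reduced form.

D = 12, ⌊√D⌋ = 3
descent: ρ → (3,0,-1)
descent: ρ → (-1,2,2)  [lands on river]
river: ρ → (2,2,-1)
ρ-cycle length = 2 (tail of 2 descent steps not counted)

2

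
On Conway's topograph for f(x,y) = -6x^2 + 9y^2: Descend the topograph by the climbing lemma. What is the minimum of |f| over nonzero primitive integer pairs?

descent: ρ → (9,0,-6)
descent: ρ → (-6,12,3)  [lands on river]
river: ρ → (3,12,-6)
closes: descent 2, river 2
min |a| on river = 3

3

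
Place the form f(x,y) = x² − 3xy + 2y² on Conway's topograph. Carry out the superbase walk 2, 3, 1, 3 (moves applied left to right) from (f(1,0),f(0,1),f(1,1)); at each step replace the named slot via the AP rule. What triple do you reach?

start (1,2,0) = (f(1,0),f(0,1),f(1,1))
replace slot 2: 2·(1+0) − 2 = 0 → (1,0,0)
replace slot 3: 2·(1+0) − 0 = 2 → (1,0,2)
replace slot 1: 2·(0+2) − 1 = 3 → (3,0,2)
replace slot 3: 2·(3+0) − 2 = 4 → (3,0,4)

3,0,4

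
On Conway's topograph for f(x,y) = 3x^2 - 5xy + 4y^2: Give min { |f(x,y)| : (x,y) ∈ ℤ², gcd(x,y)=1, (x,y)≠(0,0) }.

translate: b→1 (≡-5 mod 6), so (3,-5,4)→(3,1,2)
flip: (3,1,2)→(2,-1,3)
reduced (well bottom): (2,-1,3) with a≤c, −a<b≤a
well minimum = a = 2

2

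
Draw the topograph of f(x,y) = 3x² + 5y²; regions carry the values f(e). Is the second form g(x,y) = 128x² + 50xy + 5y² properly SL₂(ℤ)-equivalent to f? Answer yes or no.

D₁ = -60, D₂ = -60
f: reduced (well bottom): (3,0,5) with a≤c, −a<b≤a
g: flip: (128,50,5)→(5,-50,128)
g: translate: b→0 (≡-50 mod 10), so (5,-50,128)→(5,0,3)
g: flip: (5,0,3)→(3,0,5)
g: reduced (well bottom): (3,0,5) with a≤c, −a<b≤a
reduced forms (3, 0, 5) vs (3, 0, 5) ⇒ equivalent

yes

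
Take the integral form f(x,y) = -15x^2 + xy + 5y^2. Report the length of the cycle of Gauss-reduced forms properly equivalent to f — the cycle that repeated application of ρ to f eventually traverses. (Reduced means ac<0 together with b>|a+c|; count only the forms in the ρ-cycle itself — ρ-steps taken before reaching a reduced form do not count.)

D = 301, ⌊√D⌋ = 17
descent: ρ → (5,9,-11)  [lands on river]
river: ρ → (-11,13,3)
river: ρ → (3,17,-1)
river: ρ → (-1,17,3)
river: ρ → (3,13,-11)
river: ρ → (-11,9,5)
river: ρ → (5,11,-9)
river: ρ → (-9,7,7)
river: ρ → (7,7,-9)
river: ρ → (-9,11,5)
ρ-cycle length = 10 (tail of 1 descent step not counted)

10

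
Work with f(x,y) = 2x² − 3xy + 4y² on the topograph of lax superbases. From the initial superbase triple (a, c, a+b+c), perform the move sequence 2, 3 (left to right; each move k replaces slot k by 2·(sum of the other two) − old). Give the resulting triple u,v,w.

start (2,4,3) = (f(1,0),f(0,1),f(1,1))
replace slot 2: 2·(2+3) − 4 = 6 → (2,6,3)
replace slot 3: 2·(2+6) − 3 = 13 → (2,6,13)

2,6,13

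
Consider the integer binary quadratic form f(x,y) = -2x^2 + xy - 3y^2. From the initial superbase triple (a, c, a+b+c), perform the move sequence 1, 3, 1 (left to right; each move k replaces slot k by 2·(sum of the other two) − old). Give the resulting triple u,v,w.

start (-2,-3,-4) = (f(1,0),f(0,1),f(1,1))
replace slot 1: 2·((-3)+(-4)) − (-2) = -12 → (-12,-3,-4)
replace slot 3: 2·((-12)+(-3)) − (-4) = -26 → (-12,-3,-26)
replace slot 1: 2·((-3)+(-26)) − (-12) = -46 → (-46,-3,-26)

-46,-3,-26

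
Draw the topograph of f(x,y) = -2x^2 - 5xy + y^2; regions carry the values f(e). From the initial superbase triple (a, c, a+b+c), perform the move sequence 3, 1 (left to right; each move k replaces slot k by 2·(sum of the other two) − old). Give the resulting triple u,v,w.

start (-2,1,-6) = (f(1,0),f(0,1),f(1,1))
replace slot 3: 2·((-2)+1) − (-6) = 4 → (-2,1,4)
replace slot 1: 2·(1+4) − (-2) = 12 → (12,1,4)

12,1,4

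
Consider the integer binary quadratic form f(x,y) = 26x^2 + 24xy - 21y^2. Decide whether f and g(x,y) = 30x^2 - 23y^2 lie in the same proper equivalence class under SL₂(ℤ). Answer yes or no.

D₁ = 2760, D₂ = 2760
river cycle of f (length 10): (-21, 18, 29), (29, 40, -10), (-10, 40, 29), (29, 18, -21), (-21, 24, 26), (26, 28, -19), (-19, 48, 6), (6, 48, -19), (-19, 28, 26), (26, 24, -21)
river cycle of g (length 4): (-23, 46, 7), (7, 52, -2), (-2, 52, 7), (7, 46, -23)
cycles differ ⇒ inequivalent

no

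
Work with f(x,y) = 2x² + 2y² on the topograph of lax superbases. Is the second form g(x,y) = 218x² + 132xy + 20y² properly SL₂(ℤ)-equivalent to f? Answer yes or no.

D₁ = -16, D₂ = -16
f: reduced (well bottom): (2,0,2) with a≤c, −a<b≤a
g: flip: (218,132,20)→(20,-132,218)
g: translate: b→-12 (≡-132 mod 40), so (20,-132,218)→(20,-12,2)
g: flip: (20,-12,2)→(2,12,20)
g: translate: b→0 (≡12 mod 4), so (2,12,20)→(2,0,2)
g: reduced (well bottom): (2,0,2) with a≤c, −a<b≤a
reduced forms (2, 0, 2) vs (2, 0, 2) ⇒ equivalent

yes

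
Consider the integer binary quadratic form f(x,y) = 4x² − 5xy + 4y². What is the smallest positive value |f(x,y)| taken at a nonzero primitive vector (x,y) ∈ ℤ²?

translate: b→3 (≡-5 mod 8), so (4,-5,4)→(4,3,3)
flip: (4,3,3)→(3,-3,4)
translate: b→3 (≡-3 mod 6), so (3,-3,4)→(3,3,4)
reduced (well bottom): (3,3,4) with a≤c, −a<b≤a
well minimum = a = 3

3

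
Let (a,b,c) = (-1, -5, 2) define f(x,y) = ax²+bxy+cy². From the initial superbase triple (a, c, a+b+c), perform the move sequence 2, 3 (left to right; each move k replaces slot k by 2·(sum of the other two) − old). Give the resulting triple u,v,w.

start (-1,2,-4) = (f(1,0),f(0,1),f(1,1))
replace slot 2: 2·((-1)+(-4)) − 2 = -12 → (-1,-12,-4)
replace slot 3: 2·((-1)+(-12)) − (-4) = -22 → (-1,-12,-22)

-1,-12,-22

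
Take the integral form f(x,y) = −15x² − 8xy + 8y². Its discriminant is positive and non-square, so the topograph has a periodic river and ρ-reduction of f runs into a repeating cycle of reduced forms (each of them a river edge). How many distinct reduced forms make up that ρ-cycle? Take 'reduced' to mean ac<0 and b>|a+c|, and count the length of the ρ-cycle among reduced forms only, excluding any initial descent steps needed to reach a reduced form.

D = 544, ⌊√D⌋ = 23
descent: ρ → (8,8,-15)  [lands on river]
river: ρ → (-15,22,1)
river: ρ → (1,22,-15)
river: ρ → (-15,8,8)
ρ-cycle length = 4 (tail of 1 descent step not counted)

4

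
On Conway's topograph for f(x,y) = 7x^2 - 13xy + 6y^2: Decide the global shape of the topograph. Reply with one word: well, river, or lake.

D = b²−4ac = (-13)² − 4·7·6 = 1
D = 1² is a perfect square ⇒ form factors over ℤ ⇒ lakes

lake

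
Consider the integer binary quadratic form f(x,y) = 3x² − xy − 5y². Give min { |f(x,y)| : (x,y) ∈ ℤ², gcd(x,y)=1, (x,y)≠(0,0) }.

descent: ρ → (-5,1,3)
descent: ρ → (3,5,-3)  [lands on river]
river: ρ → (-3,7,1)
river: ρ → (1,7,-3)
river: ρ → (-3,5,3)
river: ρ → (3,7,-1)
river: ρ → (-1,7,3)
closes: descent 2, river 6
min |a| on river = 1

1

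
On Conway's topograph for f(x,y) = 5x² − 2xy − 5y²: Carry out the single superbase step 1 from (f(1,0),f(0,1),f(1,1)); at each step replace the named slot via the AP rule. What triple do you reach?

start (5,-5,-2) = (f(1,0),f(0,1),f(1,1))
replace slot 1: 2·((-5)+(-2)) − 5 = -19 → (-19,-5,-2)

-19,-5,-2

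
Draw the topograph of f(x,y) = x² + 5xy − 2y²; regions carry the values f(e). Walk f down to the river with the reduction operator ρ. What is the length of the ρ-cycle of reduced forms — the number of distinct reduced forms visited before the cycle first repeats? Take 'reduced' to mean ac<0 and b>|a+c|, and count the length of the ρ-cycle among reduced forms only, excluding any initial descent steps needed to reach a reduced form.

D = 33, ⌊√D⌋ = 5
river: ρ → (-2,3,3)
river: ρ → (3,3,-2)
river: ρ → (-2,5,1)
river: ρ → (1,5,-2)
ρ-cycle length = 4 (tail of 0 descent steps not counted)

4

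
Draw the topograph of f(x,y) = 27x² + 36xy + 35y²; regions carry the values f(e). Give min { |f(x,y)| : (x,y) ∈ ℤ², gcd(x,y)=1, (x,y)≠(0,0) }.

translate: b→-18 (≡36 mod 54), so (27,36,35)→(27,-18,26)
flip: (27,-18,26)→(26,18,27)
reduced (well bottom): (26,18,27) with a≤c, −a<b≤a
well minimum = a = 26

26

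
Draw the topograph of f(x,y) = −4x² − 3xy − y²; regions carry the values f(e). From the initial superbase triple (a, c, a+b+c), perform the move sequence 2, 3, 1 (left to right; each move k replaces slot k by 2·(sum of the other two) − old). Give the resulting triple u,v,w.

start (-4,-1,-8) = (f(1,0),f(0,1),f(1,1))
replace slot 2: 2·((-4)+(-8)) − (-1) = -23 → (-4,-23,-8)
replace slot 3: 2·((-4)+(-23)) − (-8) = -46 → (-4,-23,-46)
replace slot 1: 2·((-23)+(-46)) − (-4) = -134 → (-134,-23,-46)

-134,-23,-46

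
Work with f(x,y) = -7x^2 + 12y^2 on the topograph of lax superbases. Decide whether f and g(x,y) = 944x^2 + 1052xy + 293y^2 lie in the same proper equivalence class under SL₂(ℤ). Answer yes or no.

D₁ = 336, D₂ = 336
river cycle of f (length 4): (-7, 14, 5), (5, 16, -4), (-4, 16, 5), (5, 14, -7)
river cycle of g (length 4): (-7, 14, 5), (5, 16, -4), (-4, 16, 5), (5, 14, -7)
cycles coincide ⇒ equivalent

yes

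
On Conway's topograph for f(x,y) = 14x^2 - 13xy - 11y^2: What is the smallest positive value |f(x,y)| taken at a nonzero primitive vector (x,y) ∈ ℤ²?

descent: ρ → (-11,13,14)  [lands on river]
river: ρ → (14,15,-10)
river: ρ → (-10,25,4)
river: ρ → (4,23,-16)
river: ρ → (-16,9,11)
river: ρ → (11,13,-14)
river: ρ → (-14,15,10)
river: ρ → (10,25,-4)
river: ρ → (-4,23,16)
river: ρ → (16,9,-11)
closes: descent 1, river 10
min |a| on river = 4

4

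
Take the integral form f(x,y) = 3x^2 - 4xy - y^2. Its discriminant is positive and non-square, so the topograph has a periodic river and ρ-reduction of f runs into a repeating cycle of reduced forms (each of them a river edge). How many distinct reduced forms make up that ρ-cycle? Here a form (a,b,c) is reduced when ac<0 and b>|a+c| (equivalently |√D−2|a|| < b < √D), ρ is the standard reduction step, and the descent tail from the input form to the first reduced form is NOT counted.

D = 28, ⌊√D⌋ = 5
descent: ρ → (-1,4,3)  [lands on river]
river: ρ → (3,2,-2)
river: ρ → (-2,2,3)
river: ρ → (3,4,-1)
ρ-cycle length = 4 (tail of 1 descent step not counted)

4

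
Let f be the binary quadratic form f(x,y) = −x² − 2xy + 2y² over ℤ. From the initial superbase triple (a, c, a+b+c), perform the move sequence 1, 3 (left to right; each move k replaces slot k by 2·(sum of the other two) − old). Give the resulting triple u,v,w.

start (-1,2,-1) = (f(1,0),f(0,1),f(1,1))
replace slot 1: 2·(2+(-1)) − (-1) = 3 → (3,2,-1)
replace slot 3: 2·(3+2) − (-1) = 11 → (3,2,11)

3,2,11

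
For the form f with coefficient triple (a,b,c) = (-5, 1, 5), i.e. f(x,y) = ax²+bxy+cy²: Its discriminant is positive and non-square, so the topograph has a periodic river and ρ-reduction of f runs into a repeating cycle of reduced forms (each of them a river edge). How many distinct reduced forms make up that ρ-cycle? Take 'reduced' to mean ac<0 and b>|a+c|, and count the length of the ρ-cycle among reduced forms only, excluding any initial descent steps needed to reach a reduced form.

D = 101, ⌊√D⌋ = 10
river: ρ → (5,9,-1)
river: ρ → (-1,9,5)
river: ρ → (5,1,-5)
river: ρ → (-5,9,1)
river: ρ → (1,9,-5)
river: ρ → (-5,1,5)
ρ-cycle length = 6 (tail of 0 descent steps not counted)

6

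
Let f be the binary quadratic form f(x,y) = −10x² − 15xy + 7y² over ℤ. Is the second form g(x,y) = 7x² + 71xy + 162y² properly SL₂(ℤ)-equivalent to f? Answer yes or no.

D₁ = 505, D₂ = 505
river cycle of f (length 8): (7, 15, -10), (-10, 5, 12), (12, 19, -3), (-3, 17, 18), (18, 19, -2), (-2, 21, 8), (8, 11, -12), (-12, 13, 7)
river cycle of g (length 8): (7, 15, -10), (-10, 5, 12), (12, 19, -3), (-3, 17, 18), (18, 19, -2), (-2, 21, 8), (8, 11, -12), (-12, 13, 7)
cycles coincide ⇒ equivalent

yes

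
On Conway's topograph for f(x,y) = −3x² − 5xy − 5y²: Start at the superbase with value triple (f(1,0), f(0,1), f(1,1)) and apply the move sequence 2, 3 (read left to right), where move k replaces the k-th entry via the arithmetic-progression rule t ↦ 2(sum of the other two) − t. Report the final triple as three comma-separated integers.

start (-3,-5,-13) = (f(1,0),f(0,1),f(1,1))
replace slot 2: 2·((-3)+(-13)) − (-5) = -27 → (-3,-27,-13)
replace slot 3: 2·((-3)+(-27)) − (-13) = -47 → (-3,-27,-47)

-3,-27,-47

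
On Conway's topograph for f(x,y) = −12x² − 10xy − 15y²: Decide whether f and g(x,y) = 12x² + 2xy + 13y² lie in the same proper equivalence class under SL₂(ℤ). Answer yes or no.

D₁ = -620, D₂ = -620
f is negative-definite; reduce −f:
−f: reduced (well bottom): (12,10,15) with a≤c, −a<b≤a
flip sign back: reduced form of f is (-12,-10,-15)
g: reduced (well bottom): (12,2,13) with a≤c, −a<b≤a
reduced forms (-12, -10, -15) vs (12, 2, 13) ⇒ inequivalent

no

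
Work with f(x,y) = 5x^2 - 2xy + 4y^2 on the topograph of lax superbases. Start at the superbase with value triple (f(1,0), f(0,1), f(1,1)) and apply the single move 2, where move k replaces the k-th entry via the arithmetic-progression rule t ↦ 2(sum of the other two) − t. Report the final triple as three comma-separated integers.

start (5,4,7) = (f(1,0),f(0,1),f(1,1))
replace slot 2: 2·(5+7) − 4 = 20 → (5,20,7)

5,20,7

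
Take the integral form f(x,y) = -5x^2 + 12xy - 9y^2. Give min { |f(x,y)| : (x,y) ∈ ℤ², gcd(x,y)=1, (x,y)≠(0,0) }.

translate: b→-2 (≡-12 mod 10), so (5,-12,9)→(5,-2,2)
flip: (5,-2,2)→(2,2,5)
reduced (well bottom): (2,2,5) with a≤c, −a<b≤a
well minimum |f| = |-2| = 2 (negative-definite)

2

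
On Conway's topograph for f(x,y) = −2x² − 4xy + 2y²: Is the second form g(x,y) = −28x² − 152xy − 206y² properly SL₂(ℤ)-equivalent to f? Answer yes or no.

D₁ = 32, D₂ = 32
river cycle of f (length 2): (2, 4, -2), (-2, 4, 2)
river cycle of g (length 2): (-2, 4, 2), (2, 4, -2)
cycles coincide ⇒ equivalent

yes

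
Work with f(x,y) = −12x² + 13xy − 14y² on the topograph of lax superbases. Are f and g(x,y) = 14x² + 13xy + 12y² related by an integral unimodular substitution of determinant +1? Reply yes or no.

D₁ = -503, D₂ = -503
f is negative-definite; reduce −f:
−f: translate: b→11 (≡-13 mod 24), so (12,-13,14)→(12,11,13)
−f: reduced (well bottom): (12,11,13) with a≤c, −a<b≤a
flip sign back: reduced form of f is (-12,-11,-13)
g: flip: (14,13,12)→(12,-13,14)
g: translate: b→11 (≡-13 mod 24), so (12,-13,14)→(12,11,13)
g: reduced (well bottom): (12,11,13) with a≤c, −a<b≤a
reduced forms (-12, -11, -13) vs (12, 11, 13) ⇒ inequivalent

no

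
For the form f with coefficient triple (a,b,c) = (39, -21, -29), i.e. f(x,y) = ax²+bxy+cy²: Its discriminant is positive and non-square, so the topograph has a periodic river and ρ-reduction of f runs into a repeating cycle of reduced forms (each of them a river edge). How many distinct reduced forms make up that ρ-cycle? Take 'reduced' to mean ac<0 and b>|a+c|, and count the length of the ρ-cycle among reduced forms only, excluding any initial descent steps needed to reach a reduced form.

D = 4965, ⌊√D⌋ = 70
descent: ρ → (-29,21,39)  [lands on river]
river: ρ → (39,57,-11)
river: ρ → (-11,53,49)
river: ρ → (49,45,-15)
river: ρ → (-15,45,49)
river: ρ → (49,53,-11)
river: ρ → (-11,57,39)
river: ρ → (39,21,-29)
river: ρ → (-29,37,31)
river: ρ → (31,25,-35)
river: ρ → (-35,45,21)
river: ρ → (21,39,-41)
river: ρ → (-41,43,19)
river: ρ → (19,33,-51)
river: ρ → (-51,69,1)
river: ρ → (1,69,-51)
river: ρ → (-51,33,19)
river: ρ → (19,43,-41)
river: ρ → (-41,39,21)
river: ρ → (21,45,-35)
river: ρ → (-35,25,31)
river: ρ → (31,37,-29)
ρ-cycle length = 22 (tail of 1 descent step not counted)

22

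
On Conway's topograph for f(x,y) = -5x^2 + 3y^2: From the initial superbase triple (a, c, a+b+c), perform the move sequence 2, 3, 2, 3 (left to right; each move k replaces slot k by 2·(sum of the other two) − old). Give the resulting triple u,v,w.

start (-5,3,-2) = (f(1,0),f(0,1),f(1,1))
replace slot 2: 2·((-5)+(-2)) − 3 = -17 → (-5,-17,-2)
replace slot 3: 2·((-5)+(-17)) − (-2) = -42 → (-5,-17,-42)
replace slot 2: 2·((-5)+(-42)) − (-17) = -77 → (-5,-77,-42)
replace slot 3: 2·((-5)+(-77)) − (-42) = -122 → (-5,-77,-122)

-5,-77,-122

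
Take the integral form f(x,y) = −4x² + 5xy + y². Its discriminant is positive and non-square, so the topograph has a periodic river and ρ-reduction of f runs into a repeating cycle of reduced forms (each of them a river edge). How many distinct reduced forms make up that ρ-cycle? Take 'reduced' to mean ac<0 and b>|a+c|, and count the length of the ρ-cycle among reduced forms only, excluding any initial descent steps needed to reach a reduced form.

D = 41, ⌊√D⌋ = 6
river: ρ → (1,5,-4)
river: ρ → (-4,3,2)
river: ρ → (2,5,-2)
river: ρ → (-2,3,4)
river: ρ → (4,5,-1)
river: ρ → (-1,5,4)
river: ρ → (4,3,-2)
river: ρ → (-2,5,2)
river: ρ → (2,3,-4)
river: ρ → (-4,5,1)
ρ-cycle length = 10 (tail of 0 descent steps not counted)

10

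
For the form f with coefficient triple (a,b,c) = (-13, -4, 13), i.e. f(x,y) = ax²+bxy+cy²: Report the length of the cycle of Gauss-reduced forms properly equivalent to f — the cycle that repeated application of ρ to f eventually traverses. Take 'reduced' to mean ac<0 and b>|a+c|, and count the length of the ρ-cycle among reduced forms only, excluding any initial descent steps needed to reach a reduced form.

D = 692, ⌊√D⌋ = 26
descent: ρ → (13,4,-13)  [lands on river]
river: ρ → (-13,22,4)
river: ρ → (4,26,-1)
river: ρ → (-1,26,4)
river: ρ → (4,22,-13)
river: ρ → (-13,4,13)
river: ρ → (13,22,-4)
river: ρ → (-4,26,1)
river: ρ → (1,26,-4)
river: ρ → (-4,22,13)
ρ-cycle length = 10 (tail of 1 descent step not counted)

10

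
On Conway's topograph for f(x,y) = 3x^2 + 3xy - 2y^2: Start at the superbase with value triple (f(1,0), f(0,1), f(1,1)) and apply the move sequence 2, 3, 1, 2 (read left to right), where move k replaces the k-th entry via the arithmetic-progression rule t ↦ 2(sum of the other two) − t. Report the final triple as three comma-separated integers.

start (3,-2,4) = (f(1,0),f(0,1),f(1,1))
replace slot 2: 2·(3+4) − (-2) = 16 → (3,16,4)
replace slot 3: 2·(3+16) − 4 = 34 → (3,16,34)
replace slot 1: 2·(16+34) − 3 = 97 → (97,16,34)
replace slot 2: 2·(97+34) − 16 = 246 → (97,246,34)

97,246,34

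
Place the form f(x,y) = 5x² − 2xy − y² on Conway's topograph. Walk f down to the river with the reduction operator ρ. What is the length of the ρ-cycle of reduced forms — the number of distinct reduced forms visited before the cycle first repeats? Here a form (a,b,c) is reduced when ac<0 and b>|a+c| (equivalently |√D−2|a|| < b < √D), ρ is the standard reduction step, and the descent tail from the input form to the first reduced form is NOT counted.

D = 24, ⌊√D⌋ = 4
descent: ρ → (-1,4,2)  [lands on river]
river: ρ → (2,4,-1)
ρ-cycle length = 2 (tail of 1 descent step not counted)

2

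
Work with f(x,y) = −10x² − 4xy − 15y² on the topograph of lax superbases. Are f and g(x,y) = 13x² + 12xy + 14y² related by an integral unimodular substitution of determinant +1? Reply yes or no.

D₁ = -584, D₂ = -584
f is negative-definite; reduce −f:
−f: reduced (well bottom): (10,4,15) with a≤c, −a<b≤a
flip sign back: reduced form of f is (-10,-4,-15)
g: reduced (well bottom): (13,12,14) with a≤c, −a<b≤a
reduced forms (-10, -4, -15) vs (13, 12, 14) ⇒ inequivalent

no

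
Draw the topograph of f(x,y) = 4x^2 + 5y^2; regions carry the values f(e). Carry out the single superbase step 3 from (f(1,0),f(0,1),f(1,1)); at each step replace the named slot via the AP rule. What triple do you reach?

start (4,5,9) = (f(1,0),f(0,1),f(1,1))
replace slot 3: 2·(4+5) − 9 = 9 → (4,5,9)

4,5,9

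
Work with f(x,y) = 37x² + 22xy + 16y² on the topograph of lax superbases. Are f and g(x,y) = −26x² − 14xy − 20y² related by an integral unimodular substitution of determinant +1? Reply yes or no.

D₁ = -1884, D₂ = -1884
f: flip: (37,22,16)→(16,-22,37)
f: translate: b→10 (≡-22 mod 32), so (16,-22,37)→(16,10,31)
f: reduced (well bottom): (16,10,31) with a≤c, −a<b≤a
g is negative-definite; reduce −g:
−g: flip: (26,14,20)→(20,-14,26)
−g: reduced (well bottom): (20,-14,26) with a≤c, −a<b≤a
flip sign back: reduced form of g is (-20,14,-26)
reduced forms (16, 10, 31) vs (-20, 14, -26) ⇒ inequivalent

no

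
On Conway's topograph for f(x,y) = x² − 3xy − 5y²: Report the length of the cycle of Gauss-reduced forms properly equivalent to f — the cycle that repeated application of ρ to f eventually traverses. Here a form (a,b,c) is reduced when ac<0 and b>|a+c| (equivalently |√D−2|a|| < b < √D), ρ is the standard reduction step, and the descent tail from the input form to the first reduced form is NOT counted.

D = 29, ⌊√D⌋ = 5
descent: ρ → (-5,3,1)
descent: ρ → (1,5,-1)  [lands on river]
river: ρ → (-1,5,1)
ρ-cycle length = 2 (tail of 2 descent steps not counted)

2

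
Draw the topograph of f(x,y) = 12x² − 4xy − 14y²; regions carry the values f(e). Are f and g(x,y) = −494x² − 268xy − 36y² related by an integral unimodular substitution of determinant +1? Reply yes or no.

D₁ = 688, D₂ = 688
river cycle of f (length 10): (-14, 4, 12), (12, 20, -6), (-6, 16, 18), (18, 20, -4), (-4, 20, 18), (18, 16, -6), (-6, 20, 12), (12, 4, -14), (-14, 24, 2), (2, 24, -14)
river cycle of g (length 10): (2, 24, -14), (-14, 4, 12), (12, 20, -6), (-6, 16, 18), (18, 20, -4), (-4, 20, 18), (18, 16, -6), (-6, 20, 12), (12, 4, -14), (-14, 24, 2)
cycles coincide ⇒ equivalent

yes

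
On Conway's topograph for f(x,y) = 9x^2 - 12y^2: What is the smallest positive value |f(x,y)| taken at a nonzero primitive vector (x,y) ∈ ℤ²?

descent: ρ → (-12,0,9)
descent: ρ → (9,18,-3)  [lands on river]
river: ρ → (-3,18,9)
closes: descent 2, river 2
min |a| on river = 3

3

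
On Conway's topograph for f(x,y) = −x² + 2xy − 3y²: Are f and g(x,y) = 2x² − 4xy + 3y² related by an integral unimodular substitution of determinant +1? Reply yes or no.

D₁ = -8, D₂ = -8
f is negative-definite; reduce −f:
−f: translate: b→0 (≡-2 mod 2), so (1,-2,3)→(1,0,2)
−f: reduced (well bottom): (1,0,2) with a≤c, −a<b≤a
flip sign back: reduced form of f is (-1,0,-2)
g: translate: b→0 (≡-4 mod 4), so (2,-4,3)→(2,0,1)
g: flip: (2,0,1)→(1,0,2)
g: reduced (well bottom): (1,0,2) with a≤c, −a<b≤a
reduced forms (-1, 0, -2) vs (1, 0, 2) ⇒ inequivalent

no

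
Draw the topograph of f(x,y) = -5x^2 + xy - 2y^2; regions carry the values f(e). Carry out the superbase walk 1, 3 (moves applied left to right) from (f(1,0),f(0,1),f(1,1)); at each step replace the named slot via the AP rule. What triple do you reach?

start (-5,-2,-6) = (f(1,0),f(0,1),f(1,1))
replace slot 1: 2·((-2)+(-6)) − (-5) = -11 → (-11,-2,-6)
replace slot 3: 2·((-11)+(-2)) − (-6) = -20 → (-11,-2,-20)

-11,-2,-20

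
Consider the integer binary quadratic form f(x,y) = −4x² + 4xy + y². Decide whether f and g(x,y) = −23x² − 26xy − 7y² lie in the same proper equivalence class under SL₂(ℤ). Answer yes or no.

D₁ = 32, D₂ = 32
river cycle of f (length 2): (1, 4, -4), (-4, 4, 1)
river cycle of g (length 2): (1, 4, -4), (-4, 4, 1)
cycles coincide ⇒ equivalent

yes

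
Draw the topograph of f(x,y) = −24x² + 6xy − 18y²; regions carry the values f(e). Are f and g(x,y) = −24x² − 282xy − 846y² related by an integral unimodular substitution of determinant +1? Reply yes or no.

D₁ = -1692, D₂ = -1692
f is negative-definite; reduce −f:
−f: flip: (24,-6,18)→(18,6,24)
−f: reduced (well bottom): (18,6,24) with a≤c, −a<b≤a
flip sign back: reduced form of f is (-18,-6,-24)
g is negative-definite; reduce −g:
−g: translate: b→-6 (≡282 mod 48), so (24,282,846)→(24,-6,18)
−g: flip: (24,-6,18)→(18,6,24)
−g: reduced (well bottom): (18,6,24) with a≤c, −a<b≤a
flip sign back: reduced form of g is (-18,-6,-24)
reduced forms (-18, -6, -24) vs (-18, -6, -24) ⇒ equivalent

yes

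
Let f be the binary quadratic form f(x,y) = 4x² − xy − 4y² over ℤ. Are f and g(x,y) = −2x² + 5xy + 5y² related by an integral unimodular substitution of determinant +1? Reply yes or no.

D₁ = 65, D₂ = 65
river cycle of f (length 6): (-4, 1, 4), (4, 7, -1), (-1, 7, 4), (4, 1, -4), (-4, 7, 1), (1, 7, -4)
river cycle of g (length 6): (5, 5, -2), (-2, 7, 2), (2, 5, -5), (-5, 5, 2), (2, 7, -2), (-2, 5, 5)
cycles differ ⇒ inequivalent

no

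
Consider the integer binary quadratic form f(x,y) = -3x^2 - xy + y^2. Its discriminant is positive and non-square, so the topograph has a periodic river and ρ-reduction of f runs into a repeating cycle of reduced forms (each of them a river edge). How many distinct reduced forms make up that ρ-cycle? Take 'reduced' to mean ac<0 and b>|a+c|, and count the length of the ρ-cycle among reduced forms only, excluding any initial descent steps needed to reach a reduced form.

D = 13, ⌊√D⌋ = 3
descent: ρ → (1,3,-1)  [lands on river]
river: ρ → (-1,3,1)
ρ-cycle length = 2 (tail of 1 descent step not counted)

2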